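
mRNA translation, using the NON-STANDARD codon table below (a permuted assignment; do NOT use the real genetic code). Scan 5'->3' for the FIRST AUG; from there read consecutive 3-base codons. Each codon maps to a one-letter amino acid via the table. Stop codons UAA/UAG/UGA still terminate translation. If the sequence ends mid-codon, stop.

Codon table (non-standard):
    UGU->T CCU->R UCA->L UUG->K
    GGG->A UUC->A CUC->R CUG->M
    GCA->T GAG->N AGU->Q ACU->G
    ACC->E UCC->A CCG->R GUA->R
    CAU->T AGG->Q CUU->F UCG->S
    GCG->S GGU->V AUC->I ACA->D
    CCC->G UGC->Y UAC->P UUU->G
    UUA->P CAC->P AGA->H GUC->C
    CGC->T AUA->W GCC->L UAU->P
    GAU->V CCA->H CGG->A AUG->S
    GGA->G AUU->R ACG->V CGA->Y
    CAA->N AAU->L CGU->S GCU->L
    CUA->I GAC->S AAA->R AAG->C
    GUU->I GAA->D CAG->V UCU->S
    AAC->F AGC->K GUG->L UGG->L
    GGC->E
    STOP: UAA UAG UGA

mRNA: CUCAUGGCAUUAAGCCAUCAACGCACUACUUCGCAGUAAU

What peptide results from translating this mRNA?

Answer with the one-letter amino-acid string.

start AUG at pos 3
pos 3: AUG -> S; peptide=S
pos 6: GCA -> T; peptide=ST
pos 9: UUA -> P; peptide=STP
pos 12: AGC -> K; peptide=STPK
pos 15: CAU -> T; peptide=STPKT
pos 18: CAA -> N; peptide=STPKTN
pos 21: CGC -> T; peptide=STPKTNT
pos 24: ACU -> G; peptide=STPKTNTG
pos 27: ACU -> G; peptide=STPKTNTGG
pos 30: UCG -> S; peptide=STPKTNTGGS
pos 33: CAG -> V; peptide=STPKTNTGGSV
pos 36: UAA -> STOP

Answer: STPKTNTGGSV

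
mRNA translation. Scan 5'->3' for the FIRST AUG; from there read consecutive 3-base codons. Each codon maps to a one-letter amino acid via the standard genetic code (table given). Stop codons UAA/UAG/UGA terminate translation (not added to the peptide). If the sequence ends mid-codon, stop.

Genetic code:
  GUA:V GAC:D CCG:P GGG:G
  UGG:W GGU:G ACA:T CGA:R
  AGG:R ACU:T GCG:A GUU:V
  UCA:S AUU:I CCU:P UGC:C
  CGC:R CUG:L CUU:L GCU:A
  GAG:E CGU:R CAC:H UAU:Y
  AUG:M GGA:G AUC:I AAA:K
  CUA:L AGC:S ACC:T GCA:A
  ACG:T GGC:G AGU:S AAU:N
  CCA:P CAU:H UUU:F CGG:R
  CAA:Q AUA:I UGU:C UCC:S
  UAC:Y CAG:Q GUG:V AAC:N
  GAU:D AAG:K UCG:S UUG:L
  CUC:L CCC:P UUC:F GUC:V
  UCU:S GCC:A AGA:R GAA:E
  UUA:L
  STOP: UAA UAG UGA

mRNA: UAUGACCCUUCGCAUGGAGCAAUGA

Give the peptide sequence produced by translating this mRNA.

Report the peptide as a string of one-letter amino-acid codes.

start AUG at pos 1
pos 1: AUG -> M; peptide=M
pos 4: ACC -> T; peptide=MT
pos 7: CUU -> L; peptide=MTL
pos 10: CGC -> R; peptide=MTLR
pos 13: AUG -> M; peptide=MTLRM
pos 16: GAG -> E; peptide=MTLRME
pos 19: CAA -> Q; peptide=MTLRMEQ
pos 22: UGA -> STOP

Answer: MTLRMEQ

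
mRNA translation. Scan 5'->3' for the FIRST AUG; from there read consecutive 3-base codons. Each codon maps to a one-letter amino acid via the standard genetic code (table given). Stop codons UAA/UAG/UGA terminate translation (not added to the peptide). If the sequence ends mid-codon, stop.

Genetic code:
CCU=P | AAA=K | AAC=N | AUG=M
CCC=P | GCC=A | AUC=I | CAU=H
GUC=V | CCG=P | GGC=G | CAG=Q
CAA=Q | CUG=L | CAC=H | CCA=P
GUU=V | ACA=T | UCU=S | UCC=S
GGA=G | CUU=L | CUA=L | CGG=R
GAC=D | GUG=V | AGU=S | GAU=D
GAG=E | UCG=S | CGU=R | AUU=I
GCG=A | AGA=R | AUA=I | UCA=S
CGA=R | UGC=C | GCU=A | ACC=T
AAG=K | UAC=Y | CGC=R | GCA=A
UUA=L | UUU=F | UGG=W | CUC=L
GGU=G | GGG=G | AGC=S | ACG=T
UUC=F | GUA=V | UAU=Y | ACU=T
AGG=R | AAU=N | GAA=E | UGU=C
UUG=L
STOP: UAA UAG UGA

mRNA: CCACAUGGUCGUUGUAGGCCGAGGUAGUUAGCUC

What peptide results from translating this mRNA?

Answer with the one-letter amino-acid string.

Answer: MVVVGRGS

Derivation:
start AUG at pos 4
pos 4: AUG -> M; peptide=M
pos 7: GUC -> V; peptide=MV
pos 10: GUU -> V; peptide=MVV
pos 13: GUA -> V; peptide=MVVV
pos 16: GGC -> G; peptide=MVVVG
pos 19: CGA -> R; peptide=MVVVGR
pos 22: GGU -> G; peptide=MVVVGRG
pos 25: AGU -> S; peptide=MVVVGRGS
pos 28: UAG -> STOP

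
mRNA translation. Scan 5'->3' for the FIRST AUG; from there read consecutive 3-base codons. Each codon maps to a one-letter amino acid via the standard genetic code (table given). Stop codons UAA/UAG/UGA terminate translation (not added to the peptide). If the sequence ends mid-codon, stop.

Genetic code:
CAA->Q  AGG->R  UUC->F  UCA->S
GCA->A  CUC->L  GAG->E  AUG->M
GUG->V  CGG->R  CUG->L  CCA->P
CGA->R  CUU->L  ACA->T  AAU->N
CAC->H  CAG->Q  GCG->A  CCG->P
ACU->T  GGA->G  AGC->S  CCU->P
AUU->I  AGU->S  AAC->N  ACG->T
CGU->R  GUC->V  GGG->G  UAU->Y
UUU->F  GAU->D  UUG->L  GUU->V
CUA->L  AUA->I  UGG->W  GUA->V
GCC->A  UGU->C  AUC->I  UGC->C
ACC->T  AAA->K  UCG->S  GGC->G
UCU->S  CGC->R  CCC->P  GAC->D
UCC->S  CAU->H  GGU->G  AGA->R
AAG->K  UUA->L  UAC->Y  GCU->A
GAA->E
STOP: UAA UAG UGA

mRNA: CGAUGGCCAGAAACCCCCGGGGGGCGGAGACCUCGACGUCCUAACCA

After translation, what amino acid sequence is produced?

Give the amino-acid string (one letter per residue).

start AUG at pos 2
pos 2: AUG -> M; peptide=M
pos 5: GCC -> A; peptide=MA
pos 8: AGA -> R; peptide=MAR
pos 11: AAC -> N; peptide=MARN
pos 14: CCC -> P; peptide=MARNP
pos 17: CGG -> R; peptide=MARNPR
pos 20: GGG -> G; peptide=MARNPRG
pos 23: GCG -> A; peptide=MARNPRGA
pos 26: GAG -> E; peptide=MARNPRGAE
pos 29: ACC -> T; peptide=MARNPRGAET
pos 32: UCG -> S; peptide=MARNPRGAETS
pos 35: ACG -> T; peptide=MARNPRGAETST
pos 38: UCC -> S; peptide=MARNPRGAETSTS
pos 41: UAA -> STOP

Answer: MARNPRGAETSTS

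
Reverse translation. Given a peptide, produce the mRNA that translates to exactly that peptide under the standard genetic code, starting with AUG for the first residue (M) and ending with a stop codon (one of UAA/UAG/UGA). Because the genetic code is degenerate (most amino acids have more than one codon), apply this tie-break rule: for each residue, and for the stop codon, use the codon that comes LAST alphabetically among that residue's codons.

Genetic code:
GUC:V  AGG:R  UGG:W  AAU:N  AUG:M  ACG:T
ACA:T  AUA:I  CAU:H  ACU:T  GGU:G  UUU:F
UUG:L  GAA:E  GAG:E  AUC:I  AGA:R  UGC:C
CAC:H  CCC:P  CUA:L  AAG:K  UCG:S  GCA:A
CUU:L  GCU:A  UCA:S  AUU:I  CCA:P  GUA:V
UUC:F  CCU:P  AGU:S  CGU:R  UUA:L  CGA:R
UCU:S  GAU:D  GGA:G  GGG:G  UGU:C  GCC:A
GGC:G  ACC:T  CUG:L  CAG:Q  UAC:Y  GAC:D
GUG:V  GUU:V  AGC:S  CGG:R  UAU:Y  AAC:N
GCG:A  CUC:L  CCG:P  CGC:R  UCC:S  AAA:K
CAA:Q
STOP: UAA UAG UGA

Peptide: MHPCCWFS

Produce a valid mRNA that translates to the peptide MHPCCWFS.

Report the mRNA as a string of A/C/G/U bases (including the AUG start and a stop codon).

residue 1: M -> AUG (start codon)
residue 2: H codons sorted = CAC,CAU -> pick last = CAU
residue 3: P codons sorted = CCA,CCC,CCG,CCU -> pick last = CCU
residue 4: C codons sorted = UGC,UGU -> pick last = UGU
residue 5: C codons sorted = UGC,UGU -> pick last = UGU
residue 6: W -> UGG (only codon)
residue 7: F codons sorted = UUC,UUU -> pick last = UUU
residue 8: S codons sorted = AGC,AGU,UCA,UCC,UCG,UCU -> pick last = UCU
terminator: stop codons sorted = UAA,UAG,UGA -> pick last = UGA

Answer: mRNA: AUGCAUCCUUGUUGUUGGUUUUCUUGA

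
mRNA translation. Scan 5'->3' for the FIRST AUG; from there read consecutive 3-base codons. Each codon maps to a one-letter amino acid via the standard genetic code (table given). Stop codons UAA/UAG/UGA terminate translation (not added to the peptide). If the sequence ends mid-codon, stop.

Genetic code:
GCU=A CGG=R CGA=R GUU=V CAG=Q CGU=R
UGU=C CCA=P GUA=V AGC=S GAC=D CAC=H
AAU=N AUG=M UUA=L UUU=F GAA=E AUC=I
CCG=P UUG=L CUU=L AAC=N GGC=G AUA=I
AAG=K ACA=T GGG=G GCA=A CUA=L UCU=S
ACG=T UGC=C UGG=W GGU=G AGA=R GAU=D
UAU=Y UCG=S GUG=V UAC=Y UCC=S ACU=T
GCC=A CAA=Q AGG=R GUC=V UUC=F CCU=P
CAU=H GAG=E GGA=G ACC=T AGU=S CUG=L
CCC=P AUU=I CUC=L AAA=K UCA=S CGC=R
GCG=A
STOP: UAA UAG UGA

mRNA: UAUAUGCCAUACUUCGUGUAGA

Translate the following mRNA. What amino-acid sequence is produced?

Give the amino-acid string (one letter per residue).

start AUG at pos 3
pos 3: AUG -> M; peptide=M
pos 6: CCA -> P; peptide=MP
pos 9: UAC -> Y; peptide=MPY
pos 12: UUC -> F; peptide=MPYF
pos 15: GUG -> V; peptide=MPYFV
pos 18: UAG -> STOP

Answer: MPYFV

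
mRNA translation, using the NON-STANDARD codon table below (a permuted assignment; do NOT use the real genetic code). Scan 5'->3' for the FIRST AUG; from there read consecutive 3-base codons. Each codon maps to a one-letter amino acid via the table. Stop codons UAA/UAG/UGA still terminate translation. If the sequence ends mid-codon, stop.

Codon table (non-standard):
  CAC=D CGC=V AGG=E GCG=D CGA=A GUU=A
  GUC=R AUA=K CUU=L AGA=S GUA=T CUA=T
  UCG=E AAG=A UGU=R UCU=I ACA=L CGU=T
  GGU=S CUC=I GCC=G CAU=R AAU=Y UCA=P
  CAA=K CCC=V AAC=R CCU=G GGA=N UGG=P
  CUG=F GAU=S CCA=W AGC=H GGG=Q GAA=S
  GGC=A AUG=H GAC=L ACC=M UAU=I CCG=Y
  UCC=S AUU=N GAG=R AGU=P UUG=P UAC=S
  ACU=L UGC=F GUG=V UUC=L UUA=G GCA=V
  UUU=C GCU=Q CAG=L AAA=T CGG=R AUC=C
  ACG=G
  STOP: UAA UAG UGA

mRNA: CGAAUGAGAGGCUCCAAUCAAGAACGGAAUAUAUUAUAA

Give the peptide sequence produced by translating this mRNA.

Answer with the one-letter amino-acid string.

start AUG at pos 3
pos 3: AUG -> H; peptide=H
pos 6: AGA -> S; peptide=HS
pos 9: GGC -> A; peptide=HSA
pos 12: UCC -> S; peptide=HSAS
pos 15: AAU -> Y; peptide=HSASY
pos 18: CAA -> K; peptide=HSASYK
pos 21: GAA -> S; peptide=HSASYKS
pos 24: CGG -> R; peptide=HSASYKSR
pos 27: AAU -> Y; peptide=HSASYKSRY
pos 30: AUA -> K; peptide=HSASYKSRYK
pos 33: UUA -> G; peptide=HSASYKSRYKG
pos 36: UAA -> STOP

Answer: HSASYKSRYKG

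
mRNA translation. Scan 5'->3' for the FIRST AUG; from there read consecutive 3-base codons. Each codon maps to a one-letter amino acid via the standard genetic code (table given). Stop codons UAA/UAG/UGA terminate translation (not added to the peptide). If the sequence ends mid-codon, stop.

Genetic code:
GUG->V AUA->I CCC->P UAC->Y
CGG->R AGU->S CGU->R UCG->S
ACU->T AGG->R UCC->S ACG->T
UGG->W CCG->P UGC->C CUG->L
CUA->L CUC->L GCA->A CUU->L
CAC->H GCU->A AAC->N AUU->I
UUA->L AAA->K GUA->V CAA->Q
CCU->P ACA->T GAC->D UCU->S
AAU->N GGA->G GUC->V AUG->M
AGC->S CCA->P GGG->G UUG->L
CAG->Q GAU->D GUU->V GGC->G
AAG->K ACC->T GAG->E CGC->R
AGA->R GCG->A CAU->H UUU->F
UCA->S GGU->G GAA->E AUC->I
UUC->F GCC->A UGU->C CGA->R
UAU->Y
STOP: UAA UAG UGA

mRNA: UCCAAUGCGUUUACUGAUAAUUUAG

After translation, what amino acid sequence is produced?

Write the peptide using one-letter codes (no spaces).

start AUG at pos 4
pos 4: AUG -> M; peptide=M
pos 7: CGU -> R; peptide=MR
pos 10: UUA -> L; peptide=MRL
pos 13: CUG -> L; peptide=MRLL
pos 16: AUA -> I; peptide=MRLLI
pos 19: AUU -> I; peptide=MRLLII
pos 22: UAG -> STOP

Answer: MRLLII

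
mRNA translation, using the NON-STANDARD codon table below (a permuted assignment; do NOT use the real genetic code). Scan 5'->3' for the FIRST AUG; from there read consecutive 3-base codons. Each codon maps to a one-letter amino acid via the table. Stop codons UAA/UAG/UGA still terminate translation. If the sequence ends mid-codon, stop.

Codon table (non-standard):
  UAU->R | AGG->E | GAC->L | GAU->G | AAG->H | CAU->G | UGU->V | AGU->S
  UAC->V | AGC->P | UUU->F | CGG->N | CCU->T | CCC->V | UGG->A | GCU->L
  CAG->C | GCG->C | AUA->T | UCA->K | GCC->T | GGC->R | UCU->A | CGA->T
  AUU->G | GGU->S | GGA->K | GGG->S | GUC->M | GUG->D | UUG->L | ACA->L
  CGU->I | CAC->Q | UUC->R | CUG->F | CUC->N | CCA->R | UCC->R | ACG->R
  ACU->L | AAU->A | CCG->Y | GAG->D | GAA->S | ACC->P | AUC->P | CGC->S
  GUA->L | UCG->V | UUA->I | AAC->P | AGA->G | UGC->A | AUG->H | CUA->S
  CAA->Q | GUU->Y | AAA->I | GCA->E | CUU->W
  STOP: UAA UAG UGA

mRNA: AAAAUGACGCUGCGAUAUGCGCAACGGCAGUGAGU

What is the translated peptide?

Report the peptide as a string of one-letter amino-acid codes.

start AUG at pos 3
pos 3: AUG -> H; peptide=H
pos 6: ACG -> R; peptide=HR
pos 9: CUG -> F; peptide=HRF
pos 12: CGA -> T; peptide=HRFT
pos 15: UAU -> R; peptide=HRFTR
pos 18: GCG -> C; peptide=HRFTRC
pos 21: CAA -> Q; peptide=HRFTRCQ
pos 24: CGG -> N; peptide=HRFTRCQN
pos 27: CAG -> C; peptide=HRFTRCQNC
pos 30: UGA -> STOP

Answer: HRFTRCQNC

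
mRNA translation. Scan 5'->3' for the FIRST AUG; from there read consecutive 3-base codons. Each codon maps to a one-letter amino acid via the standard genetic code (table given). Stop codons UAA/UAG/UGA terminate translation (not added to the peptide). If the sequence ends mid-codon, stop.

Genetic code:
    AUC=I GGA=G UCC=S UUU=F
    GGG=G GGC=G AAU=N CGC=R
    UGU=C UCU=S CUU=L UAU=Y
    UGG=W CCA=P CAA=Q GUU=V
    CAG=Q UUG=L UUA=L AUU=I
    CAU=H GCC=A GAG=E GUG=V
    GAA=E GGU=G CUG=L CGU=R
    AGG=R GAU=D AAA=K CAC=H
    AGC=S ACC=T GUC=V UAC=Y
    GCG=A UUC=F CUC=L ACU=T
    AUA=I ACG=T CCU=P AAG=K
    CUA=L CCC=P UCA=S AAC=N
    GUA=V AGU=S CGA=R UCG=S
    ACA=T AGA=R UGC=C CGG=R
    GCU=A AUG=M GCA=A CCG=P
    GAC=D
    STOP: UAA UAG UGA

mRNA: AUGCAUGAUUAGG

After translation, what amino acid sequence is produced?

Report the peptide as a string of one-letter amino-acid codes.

start AUG at pos 0
pos 0: AUG -> M; peptide=M
pos 3: CAU -> H; peptide=MH
pos 6: GAU -> D; peptide=MHD
pos 9: UAG -> STOP

Answer: MHD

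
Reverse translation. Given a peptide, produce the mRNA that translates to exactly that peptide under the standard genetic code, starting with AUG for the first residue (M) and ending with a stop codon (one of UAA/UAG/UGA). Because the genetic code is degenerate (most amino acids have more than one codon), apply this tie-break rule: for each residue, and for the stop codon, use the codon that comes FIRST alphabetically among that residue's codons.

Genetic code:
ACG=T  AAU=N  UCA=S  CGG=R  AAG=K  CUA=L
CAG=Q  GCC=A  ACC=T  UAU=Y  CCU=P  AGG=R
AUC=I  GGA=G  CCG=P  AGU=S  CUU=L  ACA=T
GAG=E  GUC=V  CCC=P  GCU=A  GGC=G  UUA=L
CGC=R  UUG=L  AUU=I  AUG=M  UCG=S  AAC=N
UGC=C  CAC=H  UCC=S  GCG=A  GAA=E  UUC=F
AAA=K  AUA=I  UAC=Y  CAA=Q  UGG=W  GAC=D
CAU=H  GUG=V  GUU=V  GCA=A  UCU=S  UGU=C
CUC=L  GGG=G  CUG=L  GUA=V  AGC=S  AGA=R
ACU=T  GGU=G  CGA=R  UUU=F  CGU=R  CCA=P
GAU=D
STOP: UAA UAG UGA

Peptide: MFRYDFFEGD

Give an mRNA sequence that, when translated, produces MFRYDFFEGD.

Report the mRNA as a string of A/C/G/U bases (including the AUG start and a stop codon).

residue 1: M -> AUG (start codon)
residue 2: F codons sorted = UUC,UUU -> pick first = UUC
residue 3: R codons sorted = AGA,AGG,CGA,CGC,CGG,CGU -> pick first = AGA
residue 4: Y codons sorted = UAC,UAU -> pick first = UAC
residue 5: D codons sorted = GAC,GAU -> pick first = GAC
residue 6: F codons sorted = UUC,UUU -> pick first = UUC
residue 7: F codons sorted = UUC,UUU -> pick first = UUC
residue 8: E codons sorted = GAA,GAG -> pick first = GAA
residue 9: G codons sorted = GGA,GGC,GGG,GGU -> pick first = GGA
residue 10: D codons sorted = GAC,GAU -> pick first = GAC
terminator: stop codons sorted = UAA,UAG,UGA -> pick first = UAA

Answer: mRNA: AUGUUCAGAUACGACUUCUUCGAAGGAGACUAA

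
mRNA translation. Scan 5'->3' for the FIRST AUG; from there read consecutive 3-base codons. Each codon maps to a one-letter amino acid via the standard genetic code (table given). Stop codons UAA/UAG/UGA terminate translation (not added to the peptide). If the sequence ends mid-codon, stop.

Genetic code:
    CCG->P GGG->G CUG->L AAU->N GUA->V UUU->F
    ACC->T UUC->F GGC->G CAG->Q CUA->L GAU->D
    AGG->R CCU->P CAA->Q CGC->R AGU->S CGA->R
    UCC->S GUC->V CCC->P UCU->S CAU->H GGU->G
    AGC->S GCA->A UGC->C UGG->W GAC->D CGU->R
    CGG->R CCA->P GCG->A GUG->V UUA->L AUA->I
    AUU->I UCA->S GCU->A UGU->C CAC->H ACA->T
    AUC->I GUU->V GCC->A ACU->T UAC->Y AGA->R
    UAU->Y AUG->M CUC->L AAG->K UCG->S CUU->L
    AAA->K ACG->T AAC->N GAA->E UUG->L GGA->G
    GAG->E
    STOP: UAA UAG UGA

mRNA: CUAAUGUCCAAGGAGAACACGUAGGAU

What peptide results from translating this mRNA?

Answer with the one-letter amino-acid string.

start AUG at pos 3
pos 3: AUG -> M; peptide=M
pos 6: UCC -> S; peptide=MS
pos 9: AAG -> K; peptide=MSK
pos 12: GAG -> E; peptide=MSKE
pos 15: AAC -> N; peptide=MSKEN
pos 18: ACG -> T; peptide=MSKENT
pos 21: UAG -> STOP

Answer: MSKENT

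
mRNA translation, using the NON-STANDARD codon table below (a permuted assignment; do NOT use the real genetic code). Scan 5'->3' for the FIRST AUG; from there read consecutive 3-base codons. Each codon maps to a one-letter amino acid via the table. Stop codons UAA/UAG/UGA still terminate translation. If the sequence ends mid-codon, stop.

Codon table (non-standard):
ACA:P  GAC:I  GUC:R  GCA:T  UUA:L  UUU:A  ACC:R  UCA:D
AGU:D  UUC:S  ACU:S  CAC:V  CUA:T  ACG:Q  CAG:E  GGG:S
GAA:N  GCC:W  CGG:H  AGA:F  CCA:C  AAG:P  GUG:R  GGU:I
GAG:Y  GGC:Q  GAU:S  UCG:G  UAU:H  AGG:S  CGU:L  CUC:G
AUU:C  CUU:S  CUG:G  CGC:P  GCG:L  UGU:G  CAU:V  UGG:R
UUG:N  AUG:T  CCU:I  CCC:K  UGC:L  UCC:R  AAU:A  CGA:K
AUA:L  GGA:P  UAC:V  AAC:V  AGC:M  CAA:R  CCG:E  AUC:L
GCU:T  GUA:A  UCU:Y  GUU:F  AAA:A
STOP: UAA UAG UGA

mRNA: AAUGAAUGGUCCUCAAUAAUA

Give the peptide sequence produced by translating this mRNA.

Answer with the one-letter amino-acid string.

Answer: TAIIR

Derivation:
start AUG at pos 1
pos 1: AUG -> T; peptide=T
pos 4: AAU -> A; peptide=TA
pos 7: GGU -> I; peptide=TAI
pos 10: CCU -> I; peptide=TAII
pos 13: CAA -> R; peptide=TAIIR
pos 16: UAA -> STOP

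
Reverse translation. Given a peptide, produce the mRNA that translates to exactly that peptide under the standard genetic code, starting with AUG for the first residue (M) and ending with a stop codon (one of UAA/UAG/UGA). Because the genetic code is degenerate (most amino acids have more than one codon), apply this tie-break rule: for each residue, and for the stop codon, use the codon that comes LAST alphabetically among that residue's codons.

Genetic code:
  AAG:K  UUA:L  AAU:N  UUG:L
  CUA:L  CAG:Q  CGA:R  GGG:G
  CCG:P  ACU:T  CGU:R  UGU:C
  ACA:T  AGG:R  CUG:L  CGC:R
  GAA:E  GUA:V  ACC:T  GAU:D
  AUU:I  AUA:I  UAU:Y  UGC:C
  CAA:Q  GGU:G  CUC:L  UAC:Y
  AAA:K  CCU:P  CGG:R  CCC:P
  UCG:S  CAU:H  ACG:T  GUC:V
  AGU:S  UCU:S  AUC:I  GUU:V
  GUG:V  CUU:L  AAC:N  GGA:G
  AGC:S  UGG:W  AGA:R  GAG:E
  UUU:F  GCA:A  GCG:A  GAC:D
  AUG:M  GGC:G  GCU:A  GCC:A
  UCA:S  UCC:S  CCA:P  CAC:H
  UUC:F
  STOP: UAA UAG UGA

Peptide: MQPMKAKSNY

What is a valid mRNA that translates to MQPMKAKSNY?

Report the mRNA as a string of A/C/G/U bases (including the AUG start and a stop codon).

Answer: mRNA: AUGCAGCCUAUGAAGGCUAAGUCUAAUUAUUGA

Derivation:
residue 1: M -> AUG (start codon)
residue 2: Q codons sorted = CAA,CAG -> pick last = CAG
residue 3: P codons sorted = CCA,CCC,CCG,CCU -> pick last = CCU
residue 4: M -> AUG (only codon)
residue 5: K codons sorted = AAA,AAG -> pick last = AAG
residue 6: A codons sorted = GCA,GCC,GCG,GCU -> pick last = GCU
residue 7: K codons sorted = AAA,AAG -> pick last = AAG
residue 8: S codons sorted = AGC,AGU,UCA,UCC,UCG,UCU -> pick last = UCU
residue 9: N codons sorted = AAC,AAU -> pick last = AAU
residue 10: Y codons sorted = UAC,UAU -> pick last = UAU
terminator: stop codons sorted = UAA,UAG,UGA -> pick last = UGA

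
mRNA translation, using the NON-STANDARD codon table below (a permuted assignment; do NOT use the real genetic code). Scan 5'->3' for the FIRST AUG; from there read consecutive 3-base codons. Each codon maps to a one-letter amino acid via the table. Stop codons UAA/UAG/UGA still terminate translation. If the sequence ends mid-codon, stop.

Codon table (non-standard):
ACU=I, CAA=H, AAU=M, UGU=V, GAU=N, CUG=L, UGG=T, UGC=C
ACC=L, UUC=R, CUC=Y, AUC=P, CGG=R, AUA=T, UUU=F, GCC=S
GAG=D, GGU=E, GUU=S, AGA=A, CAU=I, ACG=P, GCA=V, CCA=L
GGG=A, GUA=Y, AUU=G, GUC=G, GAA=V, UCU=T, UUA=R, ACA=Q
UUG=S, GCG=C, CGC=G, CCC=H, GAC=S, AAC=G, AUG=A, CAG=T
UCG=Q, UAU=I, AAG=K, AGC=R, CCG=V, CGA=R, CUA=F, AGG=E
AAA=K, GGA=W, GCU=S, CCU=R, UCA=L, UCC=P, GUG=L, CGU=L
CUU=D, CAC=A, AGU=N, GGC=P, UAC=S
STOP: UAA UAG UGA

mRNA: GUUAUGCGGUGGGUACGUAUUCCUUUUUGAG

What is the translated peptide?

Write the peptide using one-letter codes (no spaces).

Answer: ARTYLGRF

Derivation:
start AUG at pos 3
pos 3: AUG -> A; peptide=A
pos 6: CGG -> R; peptide=AR
pos 9: UGG -> T; peptide=ART
pos 12: GUA -> Y; peptide=ARTY
pos 15: CGU -> L; peptide=ARTYL
pos 18: AUU -> G; peptide=ARTYLG
pos 21: CCU -> R; peptide=ARTYLGR
pos 24: UUU -> F; peptide=ARTYLGRF
pos 27: UGA -> STOP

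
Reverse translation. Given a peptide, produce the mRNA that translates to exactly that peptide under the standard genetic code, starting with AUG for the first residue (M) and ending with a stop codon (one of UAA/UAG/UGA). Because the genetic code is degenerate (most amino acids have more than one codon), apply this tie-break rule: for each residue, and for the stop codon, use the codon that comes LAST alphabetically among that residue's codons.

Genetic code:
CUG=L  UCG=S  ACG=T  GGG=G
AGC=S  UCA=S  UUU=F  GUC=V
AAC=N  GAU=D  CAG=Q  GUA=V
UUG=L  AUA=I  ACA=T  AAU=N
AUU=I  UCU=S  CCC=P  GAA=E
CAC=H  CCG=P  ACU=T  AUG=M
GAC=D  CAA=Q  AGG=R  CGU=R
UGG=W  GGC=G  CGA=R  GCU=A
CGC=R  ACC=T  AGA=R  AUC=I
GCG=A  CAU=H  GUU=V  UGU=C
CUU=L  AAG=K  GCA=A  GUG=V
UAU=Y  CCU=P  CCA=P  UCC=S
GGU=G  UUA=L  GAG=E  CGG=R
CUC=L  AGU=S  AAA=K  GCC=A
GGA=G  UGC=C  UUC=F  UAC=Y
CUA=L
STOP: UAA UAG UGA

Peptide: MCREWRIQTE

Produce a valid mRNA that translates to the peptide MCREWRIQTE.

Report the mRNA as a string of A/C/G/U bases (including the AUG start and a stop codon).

residue 1: M -> AUG (start codon)
residue 2: C codons sorted = UGC,UGU -> pick last = UGU
residue 3: R codons sorted = AGA,AGG,CGA,CGC,CGG,CGU -> pick last = CGU
residue 4: E codons sorted = GAA,GAG -> pick last = GAG
residue 5: W -> UGG (only codon)
residue 6: R codons sorted = AGA,AGG,CGA,CGC,CGG,CGU -> pick last = CGU
residue 7: I codons sorted = AUA,AUC,AUU -> pick last = AUU
residue 8: Q codons sorted = CAA,CAG -> pick last = CAG
residue 9: T codons sorted = ACA,ACC,ACG,ACU -> pick last = ACU
residue 10: E codons sorted = GAA,GAG -> pick last = GAG
terminator: stop codons sorted = UAA,UAG,UGA -> pick last = UGA

Answer: mRNA: AUGUGUCGUGAGUGGCGUAUUCAGACUGAGUGA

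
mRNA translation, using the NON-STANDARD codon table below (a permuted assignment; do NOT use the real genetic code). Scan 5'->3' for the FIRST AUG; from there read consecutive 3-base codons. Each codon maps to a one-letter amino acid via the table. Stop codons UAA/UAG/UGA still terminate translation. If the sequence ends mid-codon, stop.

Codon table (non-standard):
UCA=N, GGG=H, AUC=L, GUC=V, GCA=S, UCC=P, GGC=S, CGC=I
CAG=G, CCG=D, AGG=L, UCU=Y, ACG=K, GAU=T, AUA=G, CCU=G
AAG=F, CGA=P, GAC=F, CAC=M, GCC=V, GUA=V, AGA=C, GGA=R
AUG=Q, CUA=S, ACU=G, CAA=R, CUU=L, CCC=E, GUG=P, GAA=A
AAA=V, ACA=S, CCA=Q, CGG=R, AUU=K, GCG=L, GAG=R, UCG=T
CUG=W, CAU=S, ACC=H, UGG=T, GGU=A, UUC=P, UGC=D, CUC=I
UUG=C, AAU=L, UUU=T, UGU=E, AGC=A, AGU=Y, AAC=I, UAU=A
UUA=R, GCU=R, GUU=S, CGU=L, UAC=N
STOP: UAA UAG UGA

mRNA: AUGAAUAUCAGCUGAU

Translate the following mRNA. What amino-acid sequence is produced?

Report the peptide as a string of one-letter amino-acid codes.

start AUG at pos 0
pos 0: AUG -> Q; peptide=Q
pos 3: AAU -> L; peptide=QL
pos 6: AUC -> L; peptide=QLL
pos 9: AGC -> A; peptide=QLLA
pos 12: UGA -> STOP

Answer: QLLA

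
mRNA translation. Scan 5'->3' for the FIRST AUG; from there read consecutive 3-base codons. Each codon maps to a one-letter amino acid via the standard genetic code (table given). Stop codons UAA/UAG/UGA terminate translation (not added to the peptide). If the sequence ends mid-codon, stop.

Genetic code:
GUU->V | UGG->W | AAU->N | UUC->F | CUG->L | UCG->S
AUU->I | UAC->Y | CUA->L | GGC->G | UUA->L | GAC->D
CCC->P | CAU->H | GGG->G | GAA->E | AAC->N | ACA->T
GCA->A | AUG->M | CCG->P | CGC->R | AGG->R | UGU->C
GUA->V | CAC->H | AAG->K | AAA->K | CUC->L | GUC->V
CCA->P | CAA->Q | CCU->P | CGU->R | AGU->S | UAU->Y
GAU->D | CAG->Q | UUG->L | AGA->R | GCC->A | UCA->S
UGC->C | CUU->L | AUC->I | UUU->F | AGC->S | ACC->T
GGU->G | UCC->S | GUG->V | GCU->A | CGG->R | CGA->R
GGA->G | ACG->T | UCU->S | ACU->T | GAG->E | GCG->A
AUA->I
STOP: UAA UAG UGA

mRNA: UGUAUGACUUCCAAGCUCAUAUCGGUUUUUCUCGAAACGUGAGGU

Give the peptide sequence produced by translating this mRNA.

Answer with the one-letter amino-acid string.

Answer: MTSKLISVFLET

Derivation:
start AUG at pos 3
pos 3: AUG -> M; peptide=M
pos 6: ACU -> T; peptide=MT
pos 9: UCC -> S; peptide=MTS
pos 12: AAG -> K; peptide=MTSK
pos 15: CUC -> L; peptide=MTSKL
pos 18: AUA -> I; peptide=MTSKLI
pos 21: UCG -> S; peptide=MTSKLIS
pos 24: GUU -> V; peptide=MTSKLISV
pos 27: UUU -> F; peptide=MTSKLISVF
pos 30: CUC -> L; peptide=MTSKLISVFL
pos 33: GAA -> E; peptide=MTSKLISVFLE
pos 36: ACG -> T; peptide=MTSKLISVFLET
pos 39: UGA -> STOP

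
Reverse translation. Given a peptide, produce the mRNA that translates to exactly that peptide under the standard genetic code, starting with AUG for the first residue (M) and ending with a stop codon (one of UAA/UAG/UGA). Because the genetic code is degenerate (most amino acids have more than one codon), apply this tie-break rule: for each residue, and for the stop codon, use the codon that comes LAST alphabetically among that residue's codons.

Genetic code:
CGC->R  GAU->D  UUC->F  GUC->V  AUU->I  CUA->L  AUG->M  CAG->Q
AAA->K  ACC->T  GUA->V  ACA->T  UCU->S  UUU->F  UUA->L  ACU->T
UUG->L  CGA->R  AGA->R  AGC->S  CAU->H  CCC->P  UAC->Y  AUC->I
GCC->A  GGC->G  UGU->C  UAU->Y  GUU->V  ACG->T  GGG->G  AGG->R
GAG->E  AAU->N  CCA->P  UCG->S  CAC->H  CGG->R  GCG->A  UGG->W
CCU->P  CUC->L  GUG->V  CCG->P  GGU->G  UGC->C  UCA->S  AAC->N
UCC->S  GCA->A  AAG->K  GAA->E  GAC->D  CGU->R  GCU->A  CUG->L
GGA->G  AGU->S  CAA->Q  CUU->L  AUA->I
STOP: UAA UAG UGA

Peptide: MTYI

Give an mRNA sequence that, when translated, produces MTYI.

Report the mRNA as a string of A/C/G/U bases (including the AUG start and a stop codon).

Answer: mRNA: AUGACUUAUAUUUGA

Derivation:
residue 1: M -> AUG (start codon)
residue 2: T codons sorted = ACA,ACC,ACG,ACU -> pick last = ACU
residue 3: Y codons sorted = UAC,UAU -> pick last = UAU
residue 4: I codons sorted = AUA,AUC,AUU -> pick last = AUU
terminator: stop codons sorted = UAA,UAG,UGA -> pick last = UGA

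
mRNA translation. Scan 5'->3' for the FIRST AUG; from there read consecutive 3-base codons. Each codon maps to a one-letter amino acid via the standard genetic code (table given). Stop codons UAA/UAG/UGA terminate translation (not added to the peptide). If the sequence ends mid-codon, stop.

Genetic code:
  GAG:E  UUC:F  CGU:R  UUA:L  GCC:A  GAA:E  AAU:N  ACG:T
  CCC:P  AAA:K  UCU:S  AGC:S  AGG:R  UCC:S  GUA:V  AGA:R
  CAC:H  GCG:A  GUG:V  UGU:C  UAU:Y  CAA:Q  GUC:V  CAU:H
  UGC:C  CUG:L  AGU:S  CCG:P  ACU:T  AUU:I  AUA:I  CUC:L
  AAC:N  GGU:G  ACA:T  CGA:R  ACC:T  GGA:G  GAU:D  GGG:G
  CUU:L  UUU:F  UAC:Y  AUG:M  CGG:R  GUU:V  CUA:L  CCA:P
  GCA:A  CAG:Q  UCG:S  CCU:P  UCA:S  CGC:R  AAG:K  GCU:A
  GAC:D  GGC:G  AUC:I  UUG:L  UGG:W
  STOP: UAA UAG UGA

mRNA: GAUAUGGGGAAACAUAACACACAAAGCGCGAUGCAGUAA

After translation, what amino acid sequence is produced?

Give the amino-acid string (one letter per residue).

start AUG at pos 3
pos 3: AUG -> M; peptide=M
pos 6: GGG -> G; peptide=MG
pos 9: AAA -> K; peptide=MGK
pos 12: CAU -> H; peptide=MGKH
pos 15: AAC -> N; peptide=MGKHN
pos 18: ACA -> T; peptide=MGKHNT
pos 21: CAA -> Q; peptide=MGKHNTQ
pos 24: AGC -> S; peptide=MGKHNTQS
pos 27: GCG -> A; peptide=MGKHNTQSA
pos 30: AUG -> M; peptide=MGKHNTQSAM
pos 33: CAG -> Q; peptide=MGKHNTQSAMQ
pos 36: UAA -> STOP

Answer: MGKHNTQSAMQ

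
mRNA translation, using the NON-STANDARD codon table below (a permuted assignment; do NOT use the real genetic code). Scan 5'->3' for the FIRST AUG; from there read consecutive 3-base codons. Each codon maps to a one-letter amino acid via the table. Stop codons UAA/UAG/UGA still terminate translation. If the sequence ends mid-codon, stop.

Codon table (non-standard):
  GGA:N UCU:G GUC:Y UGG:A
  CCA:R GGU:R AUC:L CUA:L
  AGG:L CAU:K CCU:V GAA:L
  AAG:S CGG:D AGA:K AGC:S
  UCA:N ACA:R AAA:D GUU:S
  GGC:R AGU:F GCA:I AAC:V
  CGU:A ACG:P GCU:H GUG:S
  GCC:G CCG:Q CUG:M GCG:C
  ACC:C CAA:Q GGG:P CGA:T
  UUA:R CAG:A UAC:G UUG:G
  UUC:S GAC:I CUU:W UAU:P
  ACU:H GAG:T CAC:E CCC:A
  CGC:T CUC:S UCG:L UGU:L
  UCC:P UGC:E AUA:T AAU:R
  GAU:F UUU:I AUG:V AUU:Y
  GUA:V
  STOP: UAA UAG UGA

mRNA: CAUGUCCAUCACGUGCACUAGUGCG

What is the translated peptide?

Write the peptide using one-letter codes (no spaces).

Answer: VPLPEHFC

Derivation:
start AUG at pos 1
pos 1: AUG -> V; peptide=V
pos 4: UCC -> P; peptide=VP
pos 7: AUC -> L; peptide=VPL
pos 10: ACG -> P; peptide=VPLP
pos 13: UGC -> E; peptide=VPLPE
pos 16: ACU -> H; peptide=VPLPEH
pos 19: AGU -> F; peptide=VPLPEHF
pos 22: GCG -> C; peptide=VPLPEHFC
pos 25: only 0 nt remain (<3), stop (end of mRNA)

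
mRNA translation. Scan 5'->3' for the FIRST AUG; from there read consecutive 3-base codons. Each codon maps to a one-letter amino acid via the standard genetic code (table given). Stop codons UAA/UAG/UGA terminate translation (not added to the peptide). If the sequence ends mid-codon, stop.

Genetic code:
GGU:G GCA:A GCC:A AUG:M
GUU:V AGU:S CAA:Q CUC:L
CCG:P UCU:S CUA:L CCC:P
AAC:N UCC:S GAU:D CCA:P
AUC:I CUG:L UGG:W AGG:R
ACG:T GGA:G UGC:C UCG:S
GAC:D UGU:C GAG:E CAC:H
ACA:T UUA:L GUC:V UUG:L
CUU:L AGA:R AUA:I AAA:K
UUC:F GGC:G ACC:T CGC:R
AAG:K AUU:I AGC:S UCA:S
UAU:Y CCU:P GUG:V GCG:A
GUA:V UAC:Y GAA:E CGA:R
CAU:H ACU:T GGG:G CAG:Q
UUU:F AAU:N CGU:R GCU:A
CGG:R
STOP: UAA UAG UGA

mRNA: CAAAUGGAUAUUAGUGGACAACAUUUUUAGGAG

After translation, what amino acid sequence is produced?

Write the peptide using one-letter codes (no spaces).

start AUG at pos 3
pos 3: AUG -> M; peptide=M
pos 6: GAU -> D; peptide=MD
pos 9: AUU -> I; peptide=MDI
pos 12: AGU -> S; peptide=MDIS
pos 15: GGA -> G; peptide=MDISG
pos 18: CAA -> Q; peptide=MDISGQ
pos 21: CAU -> H; peptide=MDISGQH
pos 24: UUU -> F; peptide=MDISGQHF
pos 27: UAG -> STOP

Answer: MDISGQHF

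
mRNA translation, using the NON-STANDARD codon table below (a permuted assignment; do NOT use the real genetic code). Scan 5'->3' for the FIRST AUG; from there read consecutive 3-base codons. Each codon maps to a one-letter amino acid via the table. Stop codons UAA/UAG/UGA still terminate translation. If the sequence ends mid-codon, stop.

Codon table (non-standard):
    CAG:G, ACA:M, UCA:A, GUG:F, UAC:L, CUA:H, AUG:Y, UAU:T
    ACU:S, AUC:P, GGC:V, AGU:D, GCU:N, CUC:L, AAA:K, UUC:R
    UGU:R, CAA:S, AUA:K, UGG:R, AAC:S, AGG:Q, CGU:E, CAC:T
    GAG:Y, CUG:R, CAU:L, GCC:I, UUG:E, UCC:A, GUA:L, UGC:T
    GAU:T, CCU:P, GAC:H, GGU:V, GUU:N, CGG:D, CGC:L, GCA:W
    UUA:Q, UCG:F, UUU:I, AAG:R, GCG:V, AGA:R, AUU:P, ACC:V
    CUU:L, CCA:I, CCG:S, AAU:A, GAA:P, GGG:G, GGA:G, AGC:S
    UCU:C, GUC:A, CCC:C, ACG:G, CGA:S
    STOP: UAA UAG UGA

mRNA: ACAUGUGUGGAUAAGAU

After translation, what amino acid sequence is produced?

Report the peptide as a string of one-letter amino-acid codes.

start AUG at pos 2
pos 2: AUG -> Y; peptide=Y
pos 5: UGU -> R; peptide=YR
pos 8: GGA -> G; peptide=YRG
pos 11: UAA -> STOP

Answer: YRG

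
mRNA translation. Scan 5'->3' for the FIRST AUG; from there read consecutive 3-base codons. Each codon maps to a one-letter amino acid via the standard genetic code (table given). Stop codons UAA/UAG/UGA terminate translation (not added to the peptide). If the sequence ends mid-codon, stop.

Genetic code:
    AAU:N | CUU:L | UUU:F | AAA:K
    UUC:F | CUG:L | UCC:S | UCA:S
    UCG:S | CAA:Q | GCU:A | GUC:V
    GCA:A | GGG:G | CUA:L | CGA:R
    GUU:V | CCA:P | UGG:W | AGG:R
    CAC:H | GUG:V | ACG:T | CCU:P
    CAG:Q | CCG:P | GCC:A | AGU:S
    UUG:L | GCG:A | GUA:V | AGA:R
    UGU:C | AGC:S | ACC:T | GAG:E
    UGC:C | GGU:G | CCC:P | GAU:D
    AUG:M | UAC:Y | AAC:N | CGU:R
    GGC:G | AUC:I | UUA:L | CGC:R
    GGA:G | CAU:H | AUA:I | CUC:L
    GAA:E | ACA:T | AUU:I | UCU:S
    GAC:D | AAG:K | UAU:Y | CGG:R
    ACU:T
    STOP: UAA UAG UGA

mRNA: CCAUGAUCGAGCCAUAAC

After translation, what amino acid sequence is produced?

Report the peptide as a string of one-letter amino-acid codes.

start AUG at pos 2
pos 2: AUG -> M; peptide=M
pos 5: AUC -> I; peptide=MI
pos 8: GAG -> E; peptide=MIE
pos 11: CCA -> P; peptide=MIEP
pos 14: UAA -> STOP

Answer: MIEP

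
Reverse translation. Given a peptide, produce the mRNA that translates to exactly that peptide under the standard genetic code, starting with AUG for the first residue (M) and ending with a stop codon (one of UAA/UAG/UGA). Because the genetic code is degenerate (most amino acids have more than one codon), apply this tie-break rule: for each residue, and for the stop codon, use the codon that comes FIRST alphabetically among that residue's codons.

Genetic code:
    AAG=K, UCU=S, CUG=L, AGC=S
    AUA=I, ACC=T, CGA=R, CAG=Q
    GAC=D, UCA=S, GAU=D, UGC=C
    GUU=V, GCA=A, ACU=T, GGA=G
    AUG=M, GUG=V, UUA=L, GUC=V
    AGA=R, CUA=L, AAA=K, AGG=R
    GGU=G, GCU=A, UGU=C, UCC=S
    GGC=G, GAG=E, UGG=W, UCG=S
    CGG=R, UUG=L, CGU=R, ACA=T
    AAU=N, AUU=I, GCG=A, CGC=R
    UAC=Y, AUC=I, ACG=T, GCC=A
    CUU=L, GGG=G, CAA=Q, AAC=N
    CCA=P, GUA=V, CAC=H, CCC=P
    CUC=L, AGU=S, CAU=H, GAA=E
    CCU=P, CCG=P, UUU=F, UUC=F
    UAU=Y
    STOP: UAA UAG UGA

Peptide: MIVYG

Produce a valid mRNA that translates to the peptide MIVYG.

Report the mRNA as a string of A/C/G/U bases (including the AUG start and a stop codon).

Answer: mRNA: AUGAUAGUAUACGGAUAA

Derivation:
residue 1: M -> AUG (start codon)
residue 2: I codons sorted = AUA,AUC,AUU -> pick first = AUA
residue 3: V codons sorted = GUA,GUC,GUG,GUU -> pick first = GUA
residue 4: Y codons sorted = UAC,UAU -> pick first = UAC
residue 5: G codons sorted = GGA,GGC,GGG,GGU -> pick first = GGA
terminator: stop codons sorted = UAA,UAG,UGA -> pick first = UAA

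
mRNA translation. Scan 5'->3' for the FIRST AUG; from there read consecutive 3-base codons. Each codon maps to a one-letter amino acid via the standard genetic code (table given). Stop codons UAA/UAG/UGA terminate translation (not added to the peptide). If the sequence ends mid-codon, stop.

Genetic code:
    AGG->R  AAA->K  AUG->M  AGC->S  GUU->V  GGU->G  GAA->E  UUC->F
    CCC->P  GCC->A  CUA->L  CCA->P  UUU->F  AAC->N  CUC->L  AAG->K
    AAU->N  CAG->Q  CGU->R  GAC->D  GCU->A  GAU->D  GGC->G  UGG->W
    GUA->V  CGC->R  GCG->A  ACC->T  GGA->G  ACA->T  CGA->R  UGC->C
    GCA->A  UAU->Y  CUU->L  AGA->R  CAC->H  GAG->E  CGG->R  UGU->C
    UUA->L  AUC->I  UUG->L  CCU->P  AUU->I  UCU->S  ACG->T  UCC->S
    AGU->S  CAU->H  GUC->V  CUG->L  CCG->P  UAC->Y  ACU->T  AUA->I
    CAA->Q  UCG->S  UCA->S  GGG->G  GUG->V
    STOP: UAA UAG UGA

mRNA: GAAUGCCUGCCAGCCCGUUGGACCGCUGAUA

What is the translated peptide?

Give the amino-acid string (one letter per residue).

start AUG at pos 2
pos 2: AUG -> M; peptide=M
pos 5: CCU -> P; peptide=MP
pos 8: GCC -> A; peptide=MPA
pos 11: AGC -> S; peptide=MPAS
pos 14: CCG -> P; peptide=MPASP
pos 17: UUG -> L; peptide=MPASPL
pos 20: GAC -> D; peptide=MPASPLD
pos 23: CGC -> R; peptide=MPASPLDR
pos 26: UGA -> STOP

Answer: MPASPLDR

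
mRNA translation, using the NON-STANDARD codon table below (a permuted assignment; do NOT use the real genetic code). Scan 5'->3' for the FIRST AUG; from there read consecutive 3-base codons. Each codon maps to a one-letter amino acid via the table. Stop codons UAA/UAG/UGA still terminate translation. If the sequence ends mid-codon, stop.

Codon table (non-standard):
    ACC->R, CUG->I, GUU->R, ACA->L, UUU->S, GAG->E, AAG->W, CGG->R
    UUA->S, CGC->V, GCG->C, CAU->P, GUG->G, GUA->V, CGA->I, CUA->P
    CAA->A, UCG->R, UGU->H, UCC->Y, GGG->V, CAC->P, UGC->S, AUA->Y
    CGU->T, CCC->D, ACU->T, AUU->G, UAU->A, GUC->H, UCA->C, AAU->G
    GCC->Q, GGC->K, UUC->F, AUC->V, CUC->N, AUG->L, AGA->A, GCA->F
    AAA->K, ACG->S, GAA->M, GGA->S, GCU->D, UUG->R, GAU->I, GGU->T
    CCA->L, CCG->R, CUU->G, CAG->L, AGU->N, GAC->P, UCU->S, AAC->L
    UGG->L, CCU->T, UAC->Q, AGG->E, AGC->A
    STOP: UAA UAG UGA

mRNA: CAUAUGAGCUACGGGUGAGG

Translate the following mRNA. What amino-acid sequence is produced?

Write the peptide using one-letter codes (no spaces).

start AUG at pos 3
pos 3: AUG -> L; peptide=L
pos 6: AGC -> A; peptide=LA
pos 9: UAC -> Q; peptide=LAQ
pos 12: GGG -> V; peptide=LAQV
pos 15: UGA -> STOP

Answer: LAQV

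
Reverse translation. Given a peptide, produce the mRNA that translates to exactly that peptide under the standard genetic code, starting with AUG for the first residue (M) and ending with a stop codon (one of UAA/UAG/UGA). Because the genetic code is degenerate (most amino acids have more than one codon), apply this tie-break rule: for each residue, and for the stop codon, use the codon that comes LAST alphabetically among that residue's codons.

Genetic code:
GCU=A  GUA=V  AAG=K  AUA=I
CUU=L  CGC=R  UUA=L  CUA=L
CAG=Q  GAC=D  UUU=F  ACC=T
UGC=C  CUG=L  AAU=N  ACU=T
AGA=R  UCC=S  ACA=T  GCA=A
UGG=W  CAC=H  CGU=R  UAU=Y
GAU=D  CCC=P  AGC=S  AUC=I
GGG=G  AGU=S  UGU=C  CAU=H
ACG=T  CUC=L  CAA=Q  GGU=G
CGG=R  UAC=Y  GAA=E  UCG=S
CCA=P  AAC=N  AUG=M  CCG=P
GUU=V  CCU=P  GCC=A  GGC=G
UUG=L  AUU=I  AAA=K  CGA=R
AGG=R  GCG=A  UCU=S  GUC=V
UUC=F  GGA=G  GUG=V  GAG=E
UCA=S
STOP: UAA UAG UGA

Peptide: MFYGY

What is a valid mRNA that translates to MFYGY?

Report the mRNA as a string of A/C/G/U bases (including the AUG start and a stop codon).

residue 1: M -> AUG (start codon)
residue 2: F codons sorted = UUC,UUU -> pick last = UUU
residue 3: Y codons sorted = UAC,UAU -> pick last = UAU
residue 4: G codons sorted = GGA,GGC,GGG,GGU -> pick last = GGU
residue 5: Y codons sorted = UAC,UAU -> pick last = UAU
terminator: stop codons sorted = UAA,UAG,UGA -> pick last = UGA

Answer: mRNA: AUGUUUUAUGGUUAUUGA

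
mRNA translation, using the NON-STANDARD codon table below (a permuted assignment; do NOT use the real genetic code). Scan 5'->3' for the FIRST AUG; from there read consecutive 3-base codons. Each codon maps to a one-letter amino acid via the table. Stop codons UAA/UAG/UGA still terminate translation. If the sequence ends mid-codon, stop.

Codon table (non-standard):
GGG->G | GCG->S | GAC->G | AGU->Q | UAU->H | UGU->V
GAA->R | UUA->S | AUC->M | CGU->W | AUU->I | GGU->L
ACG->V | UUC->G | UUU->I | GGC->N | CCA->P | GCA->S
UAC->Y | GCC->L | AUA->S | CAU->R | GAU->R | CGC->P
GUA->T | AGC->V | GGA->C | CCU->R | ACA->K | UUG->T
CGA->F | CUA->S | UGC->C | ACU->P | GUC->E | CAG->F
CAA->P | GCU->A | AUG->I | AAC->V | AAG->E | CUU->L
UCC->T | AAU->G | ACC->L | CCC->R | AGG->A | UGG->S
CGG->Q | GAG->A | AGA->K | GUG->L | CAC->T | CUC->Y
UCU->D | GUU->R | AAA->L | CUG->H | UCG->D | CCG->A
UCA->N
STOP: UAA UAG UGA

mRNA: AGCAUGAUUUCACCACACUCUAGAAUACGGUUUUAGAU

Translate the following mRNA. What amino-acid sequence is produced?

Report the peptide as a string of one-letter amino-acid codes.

Answer: IINPTDKSQI

Derivation:
start AUG at pos 3
pos 3: AUG -> I; peptide=I
pos 6: AUU -> I; peptide=II
pos 9: UCA -> N; peptide=IIN
pos 12: CCA -> P; peptide=IINP
pos 15: CAC -> T; peptide=IINPT
pos 18: UCU -> D; peptide=IINPTD
pos 21: AGA -> K; peptide=IINPTDK
pos 24: AUA -> S; peptide=IINPTDKS
pos 27: CGG -> Q; peptide=IINPTDKSQ
pos 30: UUU -> I; peptide=IINPTDKSQI
pos 33: UAG -> STOP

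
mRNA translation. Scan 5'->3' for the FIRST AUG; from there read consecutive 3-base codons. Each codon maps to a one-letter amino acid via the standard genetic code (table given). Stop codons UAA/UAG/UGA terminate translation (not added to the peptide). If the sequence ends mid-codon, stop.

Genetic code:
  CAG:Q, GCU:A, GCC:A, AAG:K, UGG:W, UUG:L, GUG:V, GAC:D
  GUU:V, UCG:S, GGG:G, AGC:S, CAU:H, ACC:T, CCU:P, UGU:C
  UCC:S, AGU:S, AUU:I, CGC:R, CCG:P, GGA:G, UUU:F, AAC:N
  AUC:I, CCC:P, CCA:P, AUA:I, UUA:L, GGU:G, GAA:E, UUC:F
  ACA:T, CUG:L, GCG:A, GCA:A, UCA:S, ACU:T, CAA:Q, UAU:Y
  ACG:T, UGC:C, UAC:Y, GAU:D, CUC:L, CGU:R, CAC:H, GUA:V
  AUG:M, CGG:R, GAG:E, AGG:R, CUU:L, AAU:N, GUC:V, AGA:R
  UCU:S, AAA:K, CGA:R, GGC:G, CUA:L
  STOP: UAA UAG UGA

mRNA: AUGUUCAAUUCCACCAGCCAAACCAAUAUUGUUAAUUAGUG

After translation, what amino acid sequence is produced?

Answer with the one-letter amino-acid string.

Answer: MFNSTSQTNIVN

Derivation:
start AUG at pos 0
pos 0: AUG -> M; peptide=M
pos 3: UUC -> F; peptide=MF
pos 6: AAU -> N; peptide=MFN
pos 9: UCC -> S; peptide=MFNS
pos 12: ACC -> T; peptide=MFNST
pos 15: AGC -> S; peptide=MFNSTS
pos 18: CAA -> Q; peptide=MFNSTSQ
pos 21: ACC -> T; peptide=MFNSTSQT
pos 24: AAU -> N; peptide=MFNSTSQTN
pos 27: AUU -> I; peptide=MFNSTSQTNI
pos 30: GUU -> V; peptide=MFNSTSQTNIV
pos 33: AAU -> N; peptide=MFNSTSQTNIVN
pos 36: UAG -> STOP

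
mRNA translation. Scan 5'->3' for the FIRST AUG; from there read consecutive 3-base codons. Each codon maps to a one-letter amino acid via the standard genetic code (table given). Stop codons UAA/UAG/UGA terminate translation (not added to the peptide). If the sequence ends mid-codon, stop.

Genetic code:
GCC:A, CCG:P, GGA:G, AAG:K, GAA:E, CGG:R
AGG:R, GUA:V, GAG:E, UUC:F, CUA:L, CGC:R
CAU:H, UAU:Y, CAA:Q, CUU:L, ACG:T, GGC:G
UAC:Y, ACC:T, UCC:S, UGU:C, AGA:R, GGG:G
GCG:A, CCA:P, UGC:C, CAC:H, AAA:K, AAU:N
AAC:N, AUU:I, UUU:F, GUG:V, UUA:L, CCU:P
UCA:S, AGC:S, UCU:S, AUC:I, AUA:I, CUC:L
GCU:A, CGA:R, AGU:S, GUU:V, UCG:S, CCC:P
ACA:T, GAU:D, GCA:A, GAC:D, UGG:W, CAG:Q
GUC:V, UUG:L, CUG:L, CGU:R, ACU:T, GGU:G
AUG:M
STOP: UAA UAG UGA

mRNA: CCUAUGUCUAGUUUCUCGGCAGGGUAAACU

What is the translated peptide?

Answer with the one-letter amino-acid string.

start AUG at pos 3
pos 3: AUG -> M; peptide=M
pos 6: UCU -> S; peptide=MS
pos 9: AGU -> S; peptide=MSS
pos 12: UUC -> F; peptide=MSSF
pos 15: UCG -> S; peptide=MSSFS
pos 18: GCA -> A; peptide=MSSFSA
pos 21: GGG -> G; peptide=MSSFSAG
pos 24: UAA -> STOP

Answer: MSSFSAG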